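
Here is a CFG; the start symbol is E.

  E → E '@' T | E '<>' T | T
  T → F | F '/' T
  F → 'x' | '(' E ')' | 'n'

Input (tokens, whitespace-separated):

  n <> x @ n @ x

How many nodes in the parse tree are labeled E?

4

[E [E [E [E [T [F n]]] <> [T [F x]]] @ [T [F n]]] @ [T [F x]]]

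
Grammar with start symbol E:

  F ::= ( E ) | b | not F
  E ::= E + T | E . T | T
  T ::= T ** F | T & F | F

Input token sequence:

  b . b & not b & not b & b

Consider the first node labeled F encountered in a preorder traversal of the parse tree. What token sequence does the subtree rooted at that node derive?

b

[E [E [T [F b]]] . [T [T [T [T [F b]] & [F not [F b]]] & [F not [F b]]] & [F b]]]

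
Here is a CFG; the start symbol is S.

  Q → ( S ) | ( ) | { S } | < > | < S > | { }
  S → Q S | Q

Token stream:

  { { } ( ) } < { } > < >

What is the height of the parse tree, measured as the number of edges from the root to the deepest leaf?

5

[S [Q { [S [Q { }] [S [Q ( )]]] }] [S [Q < [S [Q { }]] >] [S [Q < >]]]]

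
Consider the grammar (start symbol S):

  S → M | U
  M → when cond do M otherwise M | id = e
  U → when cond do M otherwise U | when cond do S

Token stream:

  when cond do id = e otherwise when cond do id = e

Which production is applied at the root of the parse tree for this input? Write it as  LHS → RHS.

S → U

[S [U when cond do [M id = e] otherwise [U when cond do [S [M id = e]]]]]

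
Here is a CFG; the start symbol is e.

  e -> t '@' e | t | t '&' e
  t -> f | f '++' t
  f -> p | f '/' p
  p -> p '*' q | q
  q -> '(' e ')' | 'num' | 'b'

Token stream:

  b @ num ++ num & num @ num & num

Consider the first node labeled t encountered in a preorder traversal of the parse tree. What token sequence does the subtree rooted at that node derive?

[e [t [f [p [q b]]]] @ [e [t [f [p [q num]]] ++ [t [f [p [q num]]]]] & [e [t [f [p [q num]]]] @ [e [t [f [p [q num]]]] & [e [t [f [p [q num]]]]]]]]]

b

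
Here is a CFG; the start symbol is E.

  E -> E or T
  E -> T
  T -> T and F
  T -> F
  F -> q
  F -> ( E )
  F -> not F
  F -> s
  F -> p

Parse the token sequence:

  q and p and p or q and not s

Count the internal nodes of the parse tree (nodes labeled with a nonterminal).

13

[E [E [T [T [T [F q]] and [F p]] and [F p]]] or [T [T [F q]] and [F not [F s]]]]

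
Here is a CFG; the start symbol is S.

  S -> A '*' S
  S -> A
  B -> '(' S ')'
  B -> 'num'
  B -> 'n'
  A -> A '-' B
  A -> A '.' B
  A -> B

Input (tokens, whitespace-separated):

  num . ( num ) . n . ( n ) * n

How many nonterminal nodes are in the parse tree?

18

[S [A [A [A [A [B num]] . [B ( [S [A [B num]]] )]] . [B n]] . [B ( [S [A [B n]]] )]] * [S [A [B n]]]]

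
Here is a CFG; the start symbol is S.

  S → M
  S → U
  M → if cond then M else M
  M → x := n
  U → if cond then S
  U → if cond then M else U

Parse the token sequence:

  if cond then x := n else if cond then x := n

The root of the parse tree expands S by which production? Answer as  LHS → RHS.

S → U

[S [U if cond then [M x := n] else [U if cond then [S [M x := n]]]]]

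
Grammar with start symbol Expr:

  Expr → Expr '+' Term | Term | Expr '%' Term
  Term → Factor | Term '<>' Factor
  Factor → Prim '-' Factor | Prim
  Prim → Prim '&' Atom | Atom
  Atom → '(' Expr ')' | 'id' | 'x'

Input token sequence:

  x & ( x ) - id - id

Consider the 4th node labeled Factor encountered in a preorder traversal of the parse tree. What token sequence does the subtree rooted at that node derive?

[Expr [Term [Factor [Prim [Prim [Atom x]] & [Atom ( [Expr [Term [Factor [Prim [Atom x]]]]] )]] - [Factor [Prim [Atom id]] - [Factor [Prim [Atom id]]]]]]]

id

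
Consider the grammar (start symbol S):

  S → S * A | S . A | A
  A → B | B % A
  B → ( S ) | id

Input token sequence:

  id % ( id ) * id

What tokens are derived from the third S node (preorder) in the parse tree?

[S [S [A [B id] % [A [B ( [S [A [B id]]] )]]]] * [A [B id]]]

id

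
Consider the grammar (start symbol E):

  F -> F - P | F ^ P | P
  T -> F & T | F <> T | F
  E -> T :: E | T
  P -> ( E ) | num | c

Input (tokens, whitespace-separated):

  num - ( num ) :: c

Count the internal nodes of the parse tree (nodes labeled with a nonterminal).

[E [T [F [F [P num]] - [P ( [E [T [F [P num]]]] )]]] :: [E [T [F [P c]]]]]

14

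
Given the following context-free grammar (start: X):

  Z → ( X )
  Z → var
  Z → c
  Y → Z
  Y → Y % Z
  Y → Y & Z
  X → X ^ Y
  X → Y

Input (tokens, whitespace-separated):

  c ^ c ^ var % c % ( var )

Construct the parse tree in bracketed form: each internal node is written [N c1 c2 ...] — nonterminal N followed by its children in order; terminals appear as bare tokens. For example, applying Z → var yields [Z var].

X
X ^ Y
X ^ Y ^ Y
Y ^ Y ^ Y
Z ^ Y ^ Y
c ^ Y ^ Y
c ^ Z ^ Y
c ^ c ^ Y
c ^ c ^ Y % Z
c ^ c ^ Y % Z % Z
c ^ c ^ Z % Z % Z
c ^ c ^ var % Z % Z
c ^ c ^ var % c % Z
c ^ c ^ var % c % ( X )
c ^ c ^ var % c % ( Y )
c ^ c ^ var % c % ( Z )
c ^ c ^ var % c % ( var )

[X [X [X [Y [Z c]]] ^ [Y [Z c]]] ^ [Y [Y [Y [Z var]] % [Z c]] % [Z ( [X [Y [Z var]]] )]]]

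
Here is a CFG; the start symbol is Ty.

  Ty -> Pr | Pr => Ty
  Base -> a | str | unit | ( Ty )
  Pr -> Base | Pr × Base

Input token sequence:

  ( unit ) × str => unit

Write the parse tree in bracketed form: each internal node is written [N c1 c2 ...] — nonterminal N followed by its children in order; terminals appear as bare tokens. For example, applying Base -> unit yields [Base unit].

Ty
Pr => Ty
Pr × Base => Ty
Base × Base => Ty
( Ty ) × Base => Ty
( Pr ) × Base => Ty
( Base ) × Base => Ty
( unit ) × Base => Ty
( unit ) × str => Ty
( unit ) × str => Pr
( unit ) × str => Base
( unit ) × str => unit

[Ty [Pr [Pr [Base ( [Ty [Pr [Base unit]]] )]] × [Base str]] => [Ty [Pr [Base unit]]]]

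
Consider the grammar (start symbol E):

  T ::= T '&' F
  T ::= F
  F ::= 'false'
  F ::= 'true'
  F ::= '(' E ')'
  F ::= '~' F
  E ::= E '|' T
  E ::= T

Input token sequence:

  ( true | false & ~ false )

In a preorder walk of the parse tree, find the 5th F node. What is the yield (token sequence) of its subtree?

false

[E [T [F ( [E [E [T [F true]]] | [T [T [F false]] & [F ~ [F false]]]] )]]]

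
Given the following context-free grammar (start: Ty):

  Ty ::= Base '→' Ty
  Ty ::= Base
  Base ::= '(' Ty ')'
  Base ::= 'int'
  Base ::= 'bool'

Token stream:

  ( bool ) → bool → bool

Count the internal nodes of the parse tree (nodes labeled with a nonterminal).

[Ty [Base ( [Ty [Base bool]] )] → [Ty [Base bool] → [Ty [Base bool]]]]

8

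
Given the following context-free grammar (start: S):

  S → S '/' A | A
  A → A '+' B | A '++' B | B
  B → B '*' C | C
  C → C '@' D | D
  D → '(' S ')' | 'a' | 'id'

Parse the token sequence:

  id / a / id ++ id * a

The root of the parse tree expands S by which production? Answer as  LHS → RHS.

[S [S [S [A [B [C [D id]]]]] / [A [B [C [D a]]]]] / [A [A [B [C [D id]]]] ++ [B [B [C [D id]]] * [C [D a]]]]]

S → S '/' A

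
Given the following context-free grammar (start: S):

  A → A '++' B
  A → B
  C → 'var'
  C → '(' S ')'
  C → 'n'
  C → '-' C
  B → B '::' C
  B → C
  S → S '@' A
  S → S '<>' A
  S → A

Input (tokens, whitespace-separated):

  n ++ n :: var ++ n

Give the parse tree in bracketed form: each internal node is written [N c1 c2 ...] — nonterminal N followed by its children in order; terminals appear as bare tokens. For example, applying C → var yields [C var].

[S [A [A [A [B [C n]]] ++ [B [B [C n]] :: [C var]]] ++ [B [C n]]]]

S
A
A ++ B
A ++ B ++ B
B ++ B ++ B
C ++ B ++ B
n ++ B ++ B
n ++ B :: C ++ B
n ++ C :: C ++ B
n ++ n :: C ++ B
n ++ n :: var ++ B
n ++ n :: var ++ C
n ++ n :: var ++ n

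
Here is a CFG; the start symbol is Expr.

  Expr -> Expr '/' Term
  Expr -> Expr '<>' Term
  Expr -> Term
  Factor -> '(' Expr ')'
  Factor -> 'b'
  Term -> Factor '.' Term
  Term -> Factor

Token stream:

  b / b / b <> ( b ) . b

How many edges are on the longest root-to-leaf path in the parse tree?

[Expr [Expr [Expr [Expr [Term [Factor b]]] / [Term [Factor b]]] / [Term [Factor b]]] <> [Term [Factor ( [Expr [Term [Factor b]]] )] . [Term [Factor b]]]]

6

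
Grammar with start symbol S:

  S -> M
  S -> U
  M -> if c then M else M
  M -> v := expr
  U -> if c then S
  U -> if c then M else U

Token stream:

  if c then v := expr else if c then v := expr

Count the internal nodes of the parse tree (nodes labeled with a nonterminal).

[S [U if c then [M v := expr] else [U if c then [S [M v := expr]]]]]

6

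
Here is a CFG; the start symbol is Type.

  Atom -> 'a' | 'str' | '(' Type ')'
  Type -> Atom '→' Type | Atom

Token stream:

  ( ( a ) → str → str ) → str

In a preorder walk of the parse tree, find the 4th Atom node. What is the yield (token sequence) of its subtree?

str

[Type [Atom ( [Type [Atom ( [Type [Atom a]] )] → [Type [Atom str] → [Type [Atom str]]]] )] → [Type [Atom str]]]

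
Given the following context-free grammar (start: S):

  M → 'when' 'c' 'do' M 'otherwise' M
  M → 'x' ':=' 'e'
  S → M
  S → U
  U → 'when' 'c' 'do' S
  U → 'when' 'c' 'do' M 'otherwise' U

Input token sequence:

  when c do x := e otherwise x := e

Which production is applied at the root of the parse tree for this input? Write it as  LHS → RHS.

[S [M when c do [M x := e] otherwise [M x := e]]]

S → M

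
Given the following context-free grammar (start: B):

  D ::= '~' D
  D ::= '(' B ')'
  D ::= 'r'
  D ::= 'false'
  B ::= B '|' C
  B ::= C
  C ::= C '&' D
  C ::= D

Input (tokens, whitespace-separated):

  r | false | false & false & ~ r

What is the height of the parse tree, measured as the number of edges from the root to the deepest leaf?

5

[B [B [B [C [D r]]] | [C [D false]]] | [C [C [C [D false]] & [D false]] & [D ~ [D r]]]]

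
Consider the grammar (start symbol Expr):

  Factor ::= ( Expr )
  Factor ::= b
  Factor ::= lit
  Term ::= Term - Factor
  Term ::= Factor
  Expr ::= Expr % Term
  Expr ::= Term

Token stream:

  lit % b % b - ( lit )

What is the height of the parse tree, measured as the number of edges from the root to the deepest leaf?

[Expr [Expr [Expr [Term [Factor lit]]] % [Term [Factor b]]] % [Term [Term [Factor b]] - [Factor ( [Expr [Term [Factor lit]]] )]]]

6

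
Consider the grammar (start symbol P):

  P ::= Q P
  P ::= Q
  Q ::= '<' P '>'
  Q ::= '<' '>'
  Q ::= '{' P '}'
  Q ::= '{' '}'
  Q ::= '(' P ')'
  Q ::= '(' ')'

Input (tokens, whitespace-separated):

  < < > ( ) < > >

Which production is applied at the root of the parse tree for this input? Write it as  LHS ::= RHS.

P ::= Q

[P [Q < [P [Q < >] [P [Q ( )] [P [Q < >]]]] >]]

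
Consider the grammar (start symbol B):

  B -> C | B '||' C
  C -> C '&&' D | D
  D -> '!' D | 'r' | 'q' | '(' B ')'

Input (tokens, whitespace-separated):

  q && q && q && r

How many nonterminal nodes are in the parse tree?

9

[B [C [C [C [C [D q]] && [D q]] && [D q]] && [D r]]]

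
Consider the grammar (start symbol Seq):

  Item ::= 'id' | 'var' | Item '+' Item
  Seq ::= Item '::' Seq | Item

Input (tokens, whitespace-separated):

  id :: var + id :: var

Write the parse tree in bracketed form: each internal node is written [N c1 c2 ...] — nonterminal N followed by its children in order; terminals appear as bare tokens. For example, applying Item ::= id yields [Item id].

[Seq [Item id] :: [Seq [Item [Item var] + [Item id]] :: [Seq [Item var]]]]

Seq
Item :: Seq
id :: Seq
id :: Item :: Seq
id :: Item + Item :: Seq
id :: var + Item :: Seq
id :: var + id :: Seq
id :: var + id :: Item
id :: var + id :: var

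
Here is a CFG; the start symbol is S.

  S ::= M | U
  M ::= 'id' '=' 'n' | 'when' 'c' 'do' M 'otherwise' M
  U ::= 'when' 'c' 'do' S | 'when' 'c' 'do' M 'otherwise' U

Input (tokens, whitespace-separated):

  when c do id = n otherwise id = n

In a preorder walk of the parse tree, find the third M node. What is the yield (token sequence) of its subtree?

id = n

[S [M when c do [M id = n] otherwise [M id = n]]]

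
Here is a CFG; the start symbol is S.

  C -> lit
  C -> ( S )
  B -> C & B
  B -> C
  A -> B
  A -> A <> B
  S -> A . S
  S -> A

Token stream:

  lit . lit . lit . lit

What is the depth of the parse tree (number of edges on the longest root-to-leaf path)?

[S [A [B [C lit]]] . [S [A [B [C lit]]] . [S [A [B [C lit]]] . [S [A [B [C lit]]]]]]]

7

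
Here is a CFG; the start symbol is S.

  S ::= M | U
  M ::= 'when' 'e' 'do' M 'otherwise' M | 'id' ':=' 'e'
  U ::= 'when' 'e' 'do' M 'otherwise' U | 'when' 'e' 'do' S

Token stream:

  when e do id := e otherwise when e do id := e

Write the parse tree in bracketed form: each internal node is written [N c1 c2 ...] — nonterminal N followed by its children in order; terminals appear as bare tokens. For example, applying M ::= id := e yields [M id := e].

S
U
when e do M otherwise U
when e do id := e otherwise U
when e do id := e otherwise when e do S
when e do id := e otherwise when e do M
when e do id := e otherwise when e do id := e

[S [U when e do [M id := e] otherwise [U when e do [S [M id := e]]]]]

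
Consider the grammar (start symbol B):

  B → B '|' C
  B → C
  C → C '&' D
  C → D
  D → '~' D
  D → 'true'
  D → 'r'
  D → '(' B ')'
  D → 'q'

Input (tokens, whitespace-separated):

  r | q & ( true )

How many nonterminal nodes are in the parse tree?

11

[B [B [C [D r]]] | [C [C [D q]] & [D ( [B [C [D true]]] )]]]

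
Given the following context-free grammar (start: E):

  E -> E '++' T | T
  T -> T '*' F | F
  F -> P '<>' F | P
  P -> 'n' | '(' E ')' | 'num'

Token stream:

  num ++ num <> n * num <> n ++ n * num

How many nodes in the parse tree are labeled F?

[E [E [E [T [F [P num]]]] ++ [T [T [F [P num] <> [F [P n]]]] * [F [P num] <> [F [P n]]]]] ++ [T [T [F [P n]]] * [F [P num]]]]

7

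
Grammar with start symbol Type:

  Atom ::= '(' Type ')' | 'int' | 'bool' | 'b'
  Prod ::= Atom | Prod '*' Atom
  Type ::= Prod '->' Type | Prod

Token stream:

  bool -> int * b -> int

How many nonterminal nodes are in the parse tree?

[Type [Prod [Atom bool]] -> [Type [Prod [Prod [Atom int]] * [Atom b]] -> [Type [Prod [Atom int]]]]]

11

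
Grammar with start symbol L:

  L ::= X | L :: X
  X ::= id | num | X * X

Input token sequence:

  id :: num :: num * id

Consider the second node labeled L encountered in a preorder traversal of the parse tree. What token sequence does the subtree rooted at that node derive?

id :: num

[L [L [L [X id]] :: [X num]] :: [X [X num] * [X id]]]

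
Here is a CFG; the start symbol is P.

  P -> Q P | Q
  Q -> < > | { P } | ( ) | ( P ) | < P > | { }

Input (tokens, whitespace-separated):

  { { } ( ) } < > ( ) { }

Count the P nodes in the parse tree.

6

[P [Q { [P [Q { }] [P [Q ( )]]] }] [P [Q < >] [P [Q ( )] [P [Q { }]]]]]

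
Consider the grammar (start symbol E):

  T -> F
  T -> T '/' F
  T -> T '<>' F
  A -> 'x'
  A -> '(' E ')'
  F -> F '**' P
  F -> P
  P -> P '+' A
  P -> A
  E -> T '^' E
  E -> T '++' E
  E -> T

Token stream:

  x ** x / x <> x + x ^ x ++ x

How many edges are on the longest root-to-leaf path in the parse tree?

8

[E [T [T [T [F [F [P [A x]]] ** [P [A x]]]] / [F [P [A x]]]] <> [F [P [P [A x]] + [A x]]]] ^ [E [T [F [P [A x]]]] ++ [E [T [F [P [A x]]]]]]]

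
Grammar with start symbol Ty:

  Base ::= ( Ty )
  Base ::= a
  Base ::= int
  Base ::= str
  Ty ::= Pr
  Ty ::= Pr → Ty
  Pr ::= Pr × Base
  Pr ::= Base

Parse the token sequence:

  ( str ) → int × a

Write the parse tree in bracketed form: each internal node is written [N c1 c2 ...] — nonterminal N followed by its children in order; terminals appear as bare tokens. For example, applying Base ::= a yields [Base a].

[Ty [Pr [Base ( [Ty [Pr [Base str]]] )]] → [Ty [Pr [Pr [Base int]] × [Base a]]]]

Ty
Pr → Ty
Base → Ty
( Ty ) → Ty
( Pr ) → Ty
( Base ) → Ty
( str ) → Ty
( str ) → Pr
( str ) → Pr × Base
( str ) → Base × Base
( str ) → int × Base
( str ) → int × a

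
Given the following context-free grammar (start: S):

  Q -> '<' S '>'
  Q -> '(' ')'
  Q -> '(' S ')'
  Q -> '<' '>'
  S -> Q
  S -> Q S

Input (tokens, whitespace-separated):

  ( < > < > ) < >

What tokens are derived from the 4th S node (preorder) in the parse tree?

< >

[S [Q ( [S [Q < >] [S [Q < >]]] )] [S [Q < >]]]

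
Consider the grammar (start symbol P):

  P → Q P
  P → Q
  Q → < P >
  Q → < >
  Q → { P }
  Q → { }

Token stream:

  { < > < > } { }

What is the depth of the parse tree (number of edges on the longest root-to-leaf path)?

5

[P [Q { [P [Q < >] [P [Q < >]]] }] [P [Q { }]]]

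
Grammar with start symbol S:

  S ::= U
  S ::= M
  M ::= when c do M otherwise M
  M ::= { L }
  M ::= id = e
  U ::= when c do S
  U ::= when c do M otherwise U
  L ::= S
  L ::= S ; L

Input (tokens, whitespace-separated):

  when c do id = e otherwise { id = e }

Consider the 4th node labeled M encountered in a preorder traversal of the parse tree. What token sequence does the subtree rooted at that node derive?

id = e

[S [M when c do [M id = e] otherwise [M { [L [S [M id = e]]] }]]]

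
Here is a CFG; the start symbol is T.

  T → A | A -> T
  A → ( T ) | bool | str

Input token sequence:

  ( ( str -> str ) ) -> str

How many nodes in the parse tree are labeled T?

5

[T [A ( [T [A ( [T [A str] -> [T [A str]]] )]] )] -> [T [A str]]]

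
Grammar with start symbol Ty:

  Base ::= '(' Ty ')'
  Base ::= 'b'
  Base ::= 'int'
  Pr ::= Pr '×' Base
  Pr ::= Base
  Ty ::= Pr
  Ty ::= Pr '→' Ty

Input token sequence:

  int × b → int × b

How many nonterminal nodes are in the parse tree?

10

[Ty [Pr [Pr [Base int]] × [Base b]] → [Ty [Pr [Pr [Base int]] × [Base b]]]]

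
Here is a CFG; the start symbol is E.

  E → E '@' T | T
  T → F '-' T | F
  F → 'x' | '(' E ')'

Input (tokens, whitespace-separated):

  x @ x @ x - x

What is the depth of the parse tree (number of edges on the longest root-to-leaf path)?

[E [E [E [T [F x]]] @ [T [F x]]] @ [T [F x] - [T [F x]]]]

5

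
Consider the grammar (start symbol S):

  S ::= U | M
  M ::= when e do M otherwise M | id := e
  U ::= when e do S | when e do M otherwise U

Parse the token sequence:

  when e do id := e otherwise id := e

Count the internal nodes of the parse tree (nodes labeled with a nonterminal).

4

[S [M when e do [M id := e] otherwise [M id := e]]]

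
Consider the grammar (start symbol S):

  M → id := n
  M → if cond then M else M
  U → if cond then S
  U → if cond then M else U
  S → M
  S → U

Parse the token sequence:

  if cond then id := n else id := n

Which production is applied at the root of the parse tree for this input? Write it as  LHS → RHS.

[S [M if cond then [M id := n] else [M id := n]]]

S → M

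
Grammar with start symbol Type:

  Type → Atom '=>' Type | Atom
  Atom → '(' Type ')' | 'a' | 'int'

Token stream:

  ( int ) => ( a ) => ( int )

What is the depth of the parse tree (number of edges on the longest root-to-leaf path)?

[Type [Atom ( [Type [Atom int]] )] => [Type [Atom ( [Type [Atom a]] )] => [Type [Atom ( [Type [Atom int]] )]]]]

6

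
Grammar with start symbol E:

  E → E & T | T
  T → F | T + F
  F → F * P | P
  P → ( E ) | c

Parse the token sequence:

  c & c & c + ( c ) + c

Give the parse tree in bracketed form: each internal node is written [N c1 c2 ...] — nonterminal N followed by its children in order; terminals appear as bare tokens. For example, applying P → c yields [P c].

[E [E [E [T [F [P c]]]] & [T [F [P c]]]] & [T [T [T [F [P c]]] + [F [P ( [E [T [F [P c]]]] )]]] + [F [P c]]]]

E
E & T
E & T & T
T & T & T
F & T & T
P & T & T
c & T & T
c & F & T
c & P & T
c & c & T
c & c & T + F
c & c & T + F + F
c & c & F + F + F
c & c & P + F + F
c & c & c + F + F
c & c & c + P + F
c & c & c + ( E ) + F
c & c & c + ( T ) + F
c & c & c + ( F ) + F
c & c & c + ( P ) + F
c & c & c + ( c ) + F
c & c & c + ( c ) + P
c & c & c + ( c ) + c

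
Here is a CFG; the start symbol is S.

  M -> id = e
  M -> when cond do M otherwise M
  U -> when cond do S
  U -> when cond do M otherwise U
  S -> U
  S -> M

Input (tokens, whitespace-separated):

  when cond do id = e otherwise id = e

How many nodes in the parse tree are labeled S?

1

[S [M when cond do [M id = e] otherwise [M id = e]]]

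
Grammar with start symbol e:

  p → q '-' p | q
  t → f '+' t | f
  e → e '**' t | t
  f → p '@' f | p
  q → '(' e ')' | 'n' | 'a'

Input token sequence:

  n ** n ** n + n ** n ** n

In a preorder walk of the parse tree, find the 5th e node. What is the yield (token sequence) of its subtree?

[e [e [e [e [e [t [f [p [q n]]]]] ** [t [f [p [q n]]]]] ** [t [f [p [q n]]] + [t [f [p [q n]]]]]] ** [t [f [p [q n]]]]] ** [t [f [p [q n]]]]]

n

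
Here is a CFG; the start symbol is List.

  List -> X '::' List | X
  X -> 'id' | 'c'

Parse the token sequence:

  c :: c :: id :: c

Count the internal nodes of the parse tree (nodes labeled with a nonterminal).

8

[List [X c] :: [List [X c] :: [List [X id] :: [List [X c]]]]]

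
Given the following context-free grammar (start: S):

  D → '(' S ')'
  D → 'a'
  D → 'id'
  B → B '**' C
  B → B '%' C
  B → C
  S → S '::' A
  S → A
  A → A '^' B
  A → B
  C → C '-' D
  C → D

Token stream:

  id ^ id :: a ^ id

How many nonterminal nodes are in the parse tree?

[S [S [A [A [B [C [D id]]]] ^ [B [C [D id]]]]] :: [A [A [B [C [D a]]]] ^ [B [C [D id]]]]]

18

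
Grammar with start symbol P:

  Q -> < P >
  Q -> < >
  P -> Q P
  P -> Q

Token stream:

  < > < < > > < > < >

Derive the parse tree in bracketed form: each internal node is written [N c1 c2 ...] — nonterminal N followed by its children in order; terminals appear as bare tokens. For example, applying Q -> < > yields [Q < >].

P
Q P
< > P
< > Q P
< > < P > P
< > < Q > P
< > < < > > P
< > < < > > Q P
< > < < > > < > P
< > < < > > < > Q
< > < < > > < > < >

[P [Q < >] [P [Q < [P [Q < >]] >] [P [Q < >] [P [Q < >]]]]]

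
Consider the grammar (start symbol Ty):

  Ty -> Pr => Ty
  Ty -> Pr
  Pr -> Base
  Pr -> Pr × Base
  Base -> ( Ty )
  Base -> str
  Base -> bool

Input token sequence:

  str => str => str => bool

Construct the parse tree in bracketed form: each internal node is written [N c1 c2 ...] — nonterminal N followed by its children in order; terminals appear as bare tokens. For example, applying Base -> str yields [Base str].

Ty
Pr => Ty
Base => Ty
str => Ty
str => Pr => Ty
str => Base => Ty
str => str => Ty
str => str => Pr => Ty
str => str => Base => Ty
str => str => str => Ty
str => str => str => Pr
str => str => str => Base
str => str => str => bool

[Ty [Pr [Base str]] => [Ty [Pr [Base str]] => [Ty [Pr [Base str]] => [Ty [Pr [Base bool]]]]]]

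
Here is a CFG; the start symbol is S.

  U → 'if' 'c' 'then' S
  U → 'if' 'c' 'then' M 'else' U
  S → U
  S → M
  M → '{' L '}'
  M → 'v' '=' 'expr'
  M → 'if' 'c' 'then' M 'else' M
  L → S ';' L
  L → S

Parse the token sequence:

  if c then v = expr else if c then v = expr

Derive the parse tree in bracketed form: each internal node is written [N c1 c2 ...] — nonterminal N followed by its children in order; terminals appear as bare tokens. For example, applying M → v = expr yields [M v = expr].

S
U
if c then M else U
if c then v = expr else U
if c then v = expr else if c then S
if c then v = expr else if c then M
if c then v = expr else if c then v = expr

[S [U if c then [M v = expr] else [U if c then [S [M v = expr]]]]]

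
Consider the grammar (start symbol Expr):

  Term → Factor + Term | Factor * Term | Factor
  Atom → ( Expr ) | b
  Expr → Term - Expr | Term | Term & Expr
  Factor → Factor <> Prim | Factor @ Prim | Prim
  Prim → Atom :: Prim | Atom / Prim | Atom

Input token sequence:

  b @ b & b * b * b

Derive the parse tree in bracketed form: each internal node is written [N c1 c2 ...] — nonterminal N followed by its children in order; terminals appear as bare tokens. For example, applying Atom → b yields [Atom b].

Expr
Term & Expr
Factor & Expr
Factor @ Prim & Expr
Prim @ Prim & Expr
Atom @ Prim & Expr
b @ Prim & Expr
b @ Atom & Expr
b @ b & Expr
b @ b & Term
b @ b & Factor * Term
b @ b & Prim * Term
b @ b & Atom * Term
b @ b & b * Term
b @ b & b * Factor * Term
b @ b & b * Prim * Term
b @ b & b * Atom * Term
b @ b & b * b * Term
b @ b & b * b * Factor
b @ b & b * b * Prim
b @ b & b * b * Atom
b @ b & b * b * b

[Expr [Term [Factor [Factor [Prim [Atom b]]] @ [Prim [Atom b]]]] & [Expr [Term [Factor [Prim [Atom b]]] * [Term [Factor [Prim [Atom b]]] * [Term [Factor [Prim [Atom b]]]]]]]]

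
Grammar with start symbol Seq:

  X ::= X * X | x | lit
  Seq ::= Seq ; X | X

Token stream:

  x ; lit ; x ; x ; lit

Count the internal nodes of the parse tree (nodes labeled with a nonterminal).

[Seq [Seq [Seq [Seq [Seq [X x]] ; [X lit]] ; [X x]] ; [X x]] ; [X lit]]

10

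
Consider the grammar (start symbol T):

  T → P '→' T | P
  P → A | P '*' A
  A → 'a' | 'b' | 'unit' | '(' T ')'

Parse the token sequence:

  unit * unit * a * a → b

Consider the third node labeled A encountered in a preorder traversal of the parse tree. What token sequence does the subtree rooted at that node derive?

[T [P [P [P [P [A unit]] * [A unit]] * [A a]] * [A a]] → [T [P [A b]]]]

a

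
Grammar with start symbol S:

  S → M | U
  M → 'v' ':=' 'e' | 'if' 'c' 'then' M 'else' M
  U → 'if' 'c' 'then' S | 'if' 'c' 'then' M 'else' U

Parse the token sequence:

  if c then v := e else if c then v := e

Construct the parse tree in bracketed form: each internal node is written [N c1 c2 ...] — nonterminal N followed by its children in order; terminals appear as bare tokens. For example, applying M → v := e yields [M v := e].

S
U
if c then M else U
if c then v := e else U
if c then v := e else if c then S
if c then v := e else if c then M
if c then v := e else if c then v := e

[S [U if c then [M v := e] else [U if c then [S [M v := e]]]]]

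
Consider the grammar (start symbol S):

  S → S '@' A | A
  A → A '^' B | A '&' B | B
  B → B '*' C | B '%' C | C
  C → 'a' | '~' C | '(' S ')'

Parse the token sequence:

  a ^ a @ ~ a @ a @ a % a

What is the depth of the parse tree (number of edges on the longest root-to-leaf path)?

[S [S [S [S [A [A [B [C a]]] ^ [B [C a]]]] @ [A [B [C ~ [C a]]]]] @ [A [B [C a]]]] @ [A [B [B [C a]] % [C a]]]]

8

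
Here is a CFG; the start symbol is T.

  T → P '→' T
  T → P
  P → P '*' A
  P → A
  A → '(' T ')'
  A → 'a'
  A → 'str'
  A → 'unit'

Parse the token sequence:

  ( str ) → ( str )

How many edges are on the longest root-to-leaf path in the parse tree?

[T [P [A ( [T [P [A str]]] )]] → [T [P [A ( [T [P [A str]]] )]]]]

7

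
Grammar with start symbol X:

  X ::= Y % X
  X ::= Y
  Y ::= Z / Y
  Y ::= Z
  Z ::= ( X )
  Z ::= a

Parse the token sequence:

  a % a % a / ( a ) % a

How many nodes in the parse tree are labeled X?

5

[X [Y [Z a]] % [X [Y [Z a]] % [X [Y [Z a] / [Y [Z ( [X [Y [Z a]]] )]]] % [X [Y [Z a]]]]]]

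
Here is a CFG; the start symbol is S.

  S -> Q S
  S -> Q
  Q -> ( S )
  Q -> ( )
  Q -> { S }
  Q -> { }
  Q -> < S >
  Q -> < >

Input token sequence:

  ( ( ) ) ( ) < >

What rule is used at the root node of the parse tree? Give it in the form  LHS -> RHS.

S -> Q S

[S [Q ( [S [Q ( )]] )] [S [Q ( )] [S [Q < >]]]]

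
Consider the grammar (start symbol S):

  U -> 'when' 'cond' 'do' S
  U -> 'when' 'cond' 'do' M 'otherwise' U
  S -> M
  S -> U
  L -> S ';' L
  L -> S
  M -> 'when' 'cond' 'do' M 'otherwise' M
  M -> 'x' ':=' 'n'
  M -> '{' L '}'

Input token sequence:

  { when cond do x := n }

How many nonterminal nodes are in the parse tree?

7

[S [M { [L [S [U when cond do [S [M x := n]]]]] }]]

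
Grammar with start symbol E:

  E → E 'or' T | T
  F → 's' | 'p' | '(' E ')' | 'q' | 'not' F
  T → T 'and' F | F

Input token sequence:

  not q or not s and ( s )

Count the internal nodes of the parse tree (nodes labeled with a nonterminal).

13

[E [E [T [F not [F q]]]] or [T [T [F not [F s]]] and [F ( [E [T [F s]]] )]]]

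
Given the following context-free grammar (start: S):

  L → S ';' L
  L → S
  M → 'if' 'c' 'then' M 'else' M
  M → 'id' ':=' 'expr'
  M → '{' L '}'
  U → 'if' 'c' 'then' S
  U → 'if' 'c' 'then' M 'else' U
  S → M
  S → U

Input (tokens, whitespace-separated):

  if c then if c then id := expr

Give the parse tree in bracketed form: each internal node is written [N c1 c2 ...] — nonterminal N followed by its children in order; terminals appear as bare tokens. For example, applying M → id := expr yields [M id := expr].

S
U
if c then S
if c then U
if c then if c then S
if c then if c then M
if c then if c then id := expr

[S [U if c then [S [U if c then [S [M id := expr]]]]]]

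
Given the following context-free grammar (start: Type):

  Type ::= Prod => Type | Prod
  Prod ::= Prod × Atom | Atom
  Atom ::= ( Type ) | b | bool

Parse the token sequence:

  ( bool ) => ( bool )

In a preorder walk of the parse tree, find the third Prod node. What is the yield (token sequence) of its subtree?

( bool )

[Type [Prod [Atom ( [Type [Prod [Atom bool]]] )]] => [Type [Prod [Atom ( [Type [Prod [Atom bool]]] )]]]]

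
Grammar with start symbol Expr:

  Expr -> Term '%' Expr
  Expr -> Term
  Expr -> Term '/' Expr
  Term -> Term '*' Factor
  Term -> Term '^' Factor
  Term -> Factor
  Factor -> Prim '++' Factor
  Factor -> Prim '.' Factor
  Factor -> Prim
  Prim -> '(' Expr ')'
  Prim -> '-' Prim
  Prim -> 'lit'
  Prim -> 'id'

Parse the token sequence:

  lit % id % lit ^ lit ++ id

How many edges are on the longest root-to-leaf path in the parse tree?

[Expr [Term [Factor [Prim lit]]] % [Expr [Term [Factor [Prim id]]] % [Expr [Term [Term [Factor [Prim lit]]] ^ [Factor [Prim lit] ++ [Factor [Prim id]]]]]]]

7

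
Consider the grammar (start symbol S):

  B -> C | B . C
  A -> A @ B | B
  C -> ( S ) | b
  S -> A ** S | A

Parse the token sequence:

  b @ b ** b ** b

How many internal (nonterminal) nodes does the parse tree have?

[S [A [A [B [C b]]] @ [B [C b]]] ** [S [A [B [C b]]] ** [S [A [B [C b]]]]]]

15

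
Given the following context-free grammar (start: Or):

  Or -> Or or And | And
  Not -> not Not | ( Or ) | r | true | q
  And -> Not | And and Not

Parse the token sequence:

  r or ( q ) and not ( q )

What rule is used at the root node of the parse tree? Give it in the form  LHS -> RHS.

[Or [Or [And [Not r]]] or [And [And [Not ( [Or [And [Not q]]] )]] and [Not not [Not ( [Or [And [Not q]]] )]]]]

Or -> Or or And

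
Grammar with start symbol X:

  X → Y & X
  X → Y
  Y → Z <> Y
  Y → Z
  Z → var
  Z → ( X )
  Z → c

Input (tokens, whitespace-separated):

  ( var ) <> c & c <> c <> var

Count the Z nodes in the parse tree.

[X [Y [Z ( [X [Y [Z var]]] )] <> [Y [Z c]]] & [X [Y [Z c] <> [Y [Z c] <> [Y [Z var]]]]]]

6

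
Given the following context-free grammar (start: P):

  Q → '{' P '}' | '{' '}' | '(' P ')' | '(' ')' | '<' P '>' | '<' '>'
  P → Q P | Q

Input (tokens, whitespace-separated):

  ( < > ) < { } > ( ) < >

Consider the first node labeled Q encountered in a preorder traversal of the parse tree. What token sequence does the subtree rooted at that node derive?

[P [Q ( [P [Q < >]] )] [P [Q < [P [Q { }]] >] [P [Q ( )] [P [Q < >]]]]]

( < > )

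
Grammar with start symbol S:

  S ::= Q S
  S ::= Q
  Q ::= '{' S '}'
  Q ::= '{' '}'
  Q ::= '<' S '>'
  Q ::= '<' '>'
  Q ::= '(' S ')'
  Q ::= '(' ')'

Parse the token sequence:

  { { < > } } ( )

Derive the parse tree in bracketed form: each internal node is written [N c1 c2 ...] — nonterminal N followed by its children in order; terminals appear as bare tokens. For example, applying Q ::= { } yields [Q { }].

S
Q S
{ S } S
{ Q } S
{ { S } } S
{ { Q } } S
{ { < > } } S
{ { < > } } Q
{ { < > } } ( )

[S [Q { [S [Q { [S [Q < >]] }]] }] [S [Q ( )]]]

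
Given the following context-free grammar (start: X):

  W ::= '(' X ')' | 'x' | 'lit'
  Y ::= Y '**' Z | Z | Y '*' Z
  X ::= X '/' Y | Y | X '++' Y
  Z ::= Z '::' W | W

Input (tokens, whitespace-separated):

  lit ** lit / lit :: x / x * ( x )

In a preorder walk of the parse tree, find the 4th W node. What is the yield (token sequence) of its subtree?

[X [X [X [Y [Y [Z [W lit]]] ** [Z [W lit]]]] / [Y [Z [Z [W lit]] :: [W x]]]] / [Y [Y [Z [W x]]] * [Z [W ( [X [Y [Z [W x]]]] )]]]]

x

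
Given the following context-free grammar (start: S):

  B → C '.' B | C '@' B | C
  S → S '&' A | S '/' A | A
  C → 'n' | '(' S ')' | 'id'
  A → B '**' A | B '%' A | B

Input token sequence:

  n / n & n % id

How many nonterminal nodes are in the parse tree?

15

[S [S [S [A [B [C n]]]] / [A [B [C n]]]] & [A [B [C n]] % [A [B [C id]]]]]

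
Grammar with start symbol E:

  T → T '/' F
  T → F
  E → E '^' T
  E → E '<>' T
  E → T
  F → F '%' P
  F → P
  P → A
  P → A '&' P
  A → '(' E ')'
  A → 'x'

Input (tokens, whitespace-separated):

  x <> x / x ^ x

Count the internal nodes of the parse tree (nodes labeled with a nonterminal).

[E [E [E [T [F [P [A x]]]]] <> [T [T [F [P [A x]]]] / [F [P [A x]]]]] ^ [T [F [P [A x]]]]]

19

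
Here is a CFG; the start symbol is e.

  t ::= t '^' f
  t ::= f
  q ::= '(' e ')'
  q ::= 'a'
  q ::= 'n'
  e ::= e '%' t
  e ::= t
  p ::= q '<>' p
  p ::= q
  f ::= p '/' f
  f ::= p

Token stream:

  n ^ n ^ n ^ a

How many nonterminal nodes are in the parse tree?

17

[e [t [t [t [t [f [p [q n]]]] ^ [f [p [q n]]]] ^ [f [p [q n]]]] ^ [f [p [q a]]]]]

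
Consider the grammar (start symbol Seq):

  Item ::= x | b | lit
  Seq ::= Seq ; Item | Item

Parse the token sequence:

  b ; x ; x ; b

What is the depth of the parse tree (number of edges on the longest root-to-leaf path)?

5

[Seq [Seq [Seq [Seq [Item b]] ; [Item x]] ; [Item x]] ; [Item b]]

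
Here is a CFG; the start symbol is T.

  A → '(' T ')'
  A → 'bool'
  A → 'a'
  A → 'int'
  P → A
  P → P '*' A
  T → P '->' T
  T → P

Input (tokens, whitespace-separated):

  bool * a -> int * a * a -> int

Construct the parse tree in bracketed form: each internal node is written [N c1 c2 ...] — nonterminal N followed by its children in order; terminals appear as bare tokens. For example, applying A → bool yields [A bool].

[T [P [P [A bool]] * [A a]] -> [T [P [P [P [A int]] * [A a]] * [A a]] -> [T [P [A int]]]]]

T
P -> T
P * A -> T
A * A -> T
bool * A -> T
bool * a -> T
bool * a -> P -> T
bool * a -> P * A -> T
bool * a -> P * A * A -> T
bool * a -> A * A * A -> T
bool * a -> int * A * A -> T
bool * a -> int * a * A -> T
bool * a -> int * a * a -> T
bool * a -> int * a * a -> P
bool * a -> int * a * a -> A
bool * a -> int * a * a -> int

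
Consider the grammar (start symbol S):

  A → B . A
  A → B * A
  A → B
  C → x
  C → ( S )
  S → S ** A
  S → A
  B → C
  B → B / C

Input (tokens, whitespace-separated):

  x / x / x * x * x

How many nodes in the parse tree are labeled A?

[S [A [B [B [B [C x]] / [C x]] / [C x]] * [A [B [C x]] * [A [B [C x]]]]]]

3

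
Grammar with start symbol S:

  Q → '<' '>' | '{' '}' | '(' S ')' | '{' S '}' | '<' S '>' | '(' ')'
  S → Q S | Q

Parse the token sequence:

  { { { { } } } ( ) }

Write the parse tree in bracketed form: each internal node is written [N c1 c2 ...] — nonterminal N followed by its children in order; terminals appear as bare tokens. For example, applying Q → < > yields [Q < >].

S
Q
{ S }
{ Q S }
{ { S } S }
{ { Q } S }
{ { { S } } S }
{ { { Q } } S }
{ { { { } } } S }
{ { { { } } } Q }
{ { { { } } } ( ) }

[S [Q { [S [Q { [S [Q { [S [Q { }]] }]] }] [S [Q ( )]]] }]]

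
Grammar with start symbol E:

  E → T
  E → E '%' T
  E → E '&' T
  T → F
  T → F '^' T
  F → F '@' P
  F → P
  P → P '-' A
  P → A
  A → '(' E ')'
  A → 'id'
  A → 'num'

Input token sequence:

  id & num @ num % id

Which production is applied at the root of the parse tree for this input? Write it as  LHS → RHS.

[E [E [E [T [F [P [A id]]]]] & [T [F [F [P [A num]]] @ [P [A num]]]]] % [T [F [P [A id]]]]]

E → E '%' T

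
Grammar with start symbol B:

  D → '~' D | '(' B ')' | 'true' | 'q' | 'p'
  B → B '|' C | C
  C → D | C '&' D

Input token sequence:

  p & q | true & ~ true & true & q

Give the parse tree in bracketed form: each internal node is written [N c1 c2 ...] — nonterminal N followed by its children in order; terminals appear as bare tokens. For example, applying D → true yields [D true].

[B [B [C [C [D p]] & [D q]]] | [C [C [C [C [D true]] & [D ~ [D true]]] & [D true]] & [D q]]]

B
B | C
C | C
C & D | C
D & D | C
p & D | C
p & q | C
p & q | C & D
p & q | C & D & D
p & q | C & D & D & D
p & q | D & D & D & D
p & q | true & D & D & D
p & q | true & ~ D & D & D
p & q | true & ~ true & D & D
p & q | true & ~ true & true & D
p & q | true & ~ true & true & q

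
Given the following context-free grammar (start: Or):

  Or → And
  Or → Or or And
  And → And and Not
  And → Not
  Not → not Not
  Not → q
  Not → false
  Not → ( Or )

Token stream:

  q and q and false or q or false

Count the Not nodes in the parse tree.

5

[Or [Or [Or [And [And [And [Not q]] and [Not q]] and [Not false]]] or [And [Not q]]] or [And [Not false]]]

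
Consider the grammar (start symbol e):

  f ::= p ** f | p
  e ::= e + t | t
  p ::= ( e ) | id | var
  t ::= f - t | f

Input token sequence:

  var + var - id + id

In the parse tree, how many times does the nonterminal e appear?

3

[e [e [e [t [f [p var]]]] + [t [f [p var]] - [t [f [p id]]]]] + [t [f [p id]]]]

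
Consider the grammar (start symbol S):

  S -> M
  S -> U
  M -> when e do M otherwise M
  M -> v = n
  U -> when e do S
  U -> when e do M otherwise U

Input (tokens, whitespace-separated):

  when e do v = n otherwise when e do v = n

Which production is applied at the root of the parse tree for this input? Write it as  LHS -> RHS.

S -> U

[S [U when e do [M v = n] otherwise [U when e do [S [M v = n]]]]]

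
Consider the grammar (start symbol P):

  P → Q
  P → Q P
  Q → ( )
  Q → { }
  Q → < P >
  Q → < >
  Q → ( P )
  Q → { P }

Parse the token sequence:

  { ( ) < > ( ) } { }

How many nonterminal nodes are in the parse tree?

[P [Q { [P [Q ( )] [P [Q < >] [P [Q ( )]]]] }] [P [Q { }]]]

10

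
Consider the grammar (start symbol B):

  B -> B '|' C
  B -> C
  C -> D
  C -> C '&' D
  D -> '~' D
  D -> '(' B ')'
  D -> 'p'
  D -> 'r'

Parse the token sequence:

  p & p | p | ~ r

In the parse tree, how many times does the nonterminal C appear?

[B [B [B [C [C [D p]] & [D p]]] | [C [D p]]] | [C [D ~ [D r]]]]

4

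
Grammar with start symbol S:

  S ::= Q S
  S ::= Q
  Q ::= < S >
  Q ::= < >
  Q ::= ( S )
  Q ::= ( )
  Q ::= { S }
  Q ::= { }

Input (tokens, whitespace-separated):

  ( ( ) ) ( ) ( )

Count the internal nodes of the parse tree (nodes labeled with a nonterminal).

8

[S [Q ( [S [Q ( )]] )] [S [Q ( )] [S [Q ( )]]]]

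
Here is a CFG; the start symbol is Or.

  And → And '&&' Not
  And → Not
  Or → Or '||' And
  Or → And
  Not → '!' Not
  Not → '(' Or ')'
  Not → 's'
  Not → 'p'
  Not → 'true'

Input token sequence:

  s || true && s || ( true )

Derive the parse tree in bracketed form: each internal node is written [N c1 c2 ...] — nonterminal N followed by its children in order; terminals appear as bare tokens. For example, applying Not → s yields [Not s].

[Or [Or [Or [And [Not s]]] || [And [And [Not true]] && [Not s]]] || [And [Not ( [Or [And [Not true]]] )]]]

Or
Or || And
Or || And || And
And || And || And
Not || And || And
s || And || And
s || And && Not || And
s || Not && Not || And
s || true && Not || And
s || true && s || And
s || true && s || Not
s || true && s || ( Or )
s || true && s || ( And )
s || true && s || ( Not )
s || true && s || ( true )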